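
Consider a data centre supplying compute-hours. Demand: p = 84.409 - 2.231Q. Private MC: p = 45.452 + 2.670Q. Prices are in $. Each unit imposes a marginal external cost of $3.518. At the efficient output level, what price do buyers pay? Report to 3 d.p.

Social marginal cost = private MC + MEC = 48.970 + 2.670Q.
Set SMC = demand: 48.970 + 2.670Q = 84.409 - 2.231Q → Q* = 7.2310.
Consumer price on the demand curve at Q*: 84.409 − 2.231×7.2310 = 68.2766.

P = $68.277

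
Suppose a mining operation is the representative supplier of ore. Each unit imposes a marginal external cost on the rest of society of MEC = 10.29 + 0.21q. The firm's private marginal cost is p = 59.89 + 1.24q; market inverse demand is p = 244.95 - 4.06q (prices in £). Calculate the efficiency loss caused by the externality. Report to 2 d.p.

DWL = £28.18

Market equilibrium (private): 59.89 + 1.24q = 244.95 - 4.06q → q_m = 34.9170.
Social marginal cost = private MC + MEC = 70.18 + 1.45q.
Set SMC = demand: 70.18 + 1.45q = 244.95 - 4.06q → q* = 31.7187.
Height of the DWL triangle at q_m is SMC(q_m) − demand(q_m) = MEC(q_m) = 17.6226.
DWL = ½ × 3.1983 × 17.6226 = 28.1812.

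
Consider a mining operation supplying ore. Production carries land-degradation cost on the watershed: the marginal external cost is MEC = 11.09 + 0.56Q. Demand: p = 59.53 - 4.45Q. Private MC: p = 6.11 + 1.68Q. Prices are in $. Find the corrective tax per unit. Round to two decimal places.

Social marginal cost = private MC + MEC = 17.20 + 2.24Q.
Set SMC = demand: 17.20 + 2.24Q = 59.53 - 4.45Q → Q* = 6.3274.
The Pigouvian tax equals MEC at Q*: 11.09 + 0.56×6.3274 = 14.6333.

tax = $14.63 per unit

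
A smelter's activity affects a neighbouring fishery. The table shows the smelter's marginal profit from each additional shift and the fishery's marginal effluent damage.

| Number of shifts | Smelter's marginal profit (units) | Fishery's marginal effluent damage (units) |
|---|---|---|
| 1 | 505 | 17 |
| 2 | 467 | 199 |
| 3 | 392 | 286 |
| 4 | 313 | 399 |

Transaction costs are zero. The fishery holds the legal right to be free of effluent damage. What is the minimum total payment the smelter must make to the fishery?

Efficient level: marginal profit ≥ marginal effluent damage through level 3, so k* = 3.
With the fishery holding the right, the smelter must at least compensate total damage at k*: 17 + 199 + 286 = 502.

502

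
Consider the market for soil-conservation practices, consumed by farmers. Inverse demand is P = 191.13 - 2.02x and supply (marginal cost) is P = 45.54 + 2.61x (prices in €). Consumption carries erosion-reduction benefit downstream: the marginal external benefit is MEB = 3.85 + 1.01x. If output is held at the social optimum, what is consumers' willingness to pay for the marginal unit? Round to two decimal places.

Social marginal benefit = demand + MEB = 194.98 - 1.01x.
Set SMB = MC: 194.98 - 1.01x = 45.54 + 2.61x → x* = 41.2818.
Consumer price on the demand curve at x*: 191.13 − 2.02×41.2818 = 107.7408.

P = €107.74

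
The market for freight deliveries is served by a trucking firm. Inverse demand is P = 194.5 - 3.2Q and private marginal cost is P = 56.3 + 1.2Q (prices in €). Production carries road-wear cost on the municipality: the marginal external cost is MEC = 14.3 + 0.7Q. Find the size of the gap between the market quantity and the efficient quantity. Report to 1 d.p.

Market equilibrium (private): 56.3 + 1.2Q = 194.5 - 3.2Q → Q_m = 31.4091.
Social marginal cost = private MC + MEC = 70.6 + 1.9Q.
Set SMC = demand: 70.6 + 1.9Q = 194.5 - 3.2Q → Q* = 24.2941.
Gap = |31.4091 − 24.2941| = 7.1150.

7.1 units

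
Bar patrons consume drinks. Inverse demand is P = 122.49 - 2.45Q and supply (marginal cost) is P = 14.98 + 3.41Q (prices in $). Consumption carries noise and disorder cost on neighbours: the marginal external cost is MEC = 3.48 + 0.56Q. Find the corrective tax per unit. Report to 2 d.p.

Social marginal benefit = demand − MEC = 119.01 - 3.01Q.
Set SMB = MC: 119.01 - 3.01Q = 14.98 + 3.41Q → Q* = 16.2040.
The Pigouvian tax equals MEC at Q*: 3.48 + 0.56×16.2040 = 12.5542.

tax = $12.55 per unit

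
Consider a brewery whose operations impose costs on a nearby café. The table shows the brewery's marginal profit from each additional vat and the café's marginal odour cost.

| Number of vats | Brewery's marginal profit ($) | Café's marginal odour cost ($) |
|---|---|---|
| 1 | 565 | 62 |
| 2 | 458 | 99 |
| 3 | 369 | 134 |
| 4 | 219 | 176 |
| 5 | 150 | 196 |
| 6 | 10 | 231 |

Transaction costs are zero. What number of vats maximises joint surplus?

Bargaining reaches the level where marginal profit last exceeds marginal odour cost.
That holds through level 4 (219 ≥ 176) but not at 5 (150 < 196).

4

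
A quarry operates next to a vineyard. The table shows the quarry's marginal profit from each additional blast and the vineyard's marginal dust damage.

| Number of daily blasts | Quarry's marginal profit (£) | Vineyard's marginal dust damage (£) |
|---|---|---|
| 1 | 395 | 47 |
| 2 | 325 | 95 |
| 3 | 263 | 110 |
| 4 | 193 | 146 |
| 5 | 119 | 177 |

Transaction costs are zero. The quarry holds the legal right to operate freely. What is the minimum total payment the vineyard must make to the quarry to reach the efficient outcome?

Left alone the quarry would choose level 5 (marginal profit stays positive).
Efficient level: k* = 4 (marginal profit ≥ marginal dust damage through 4).
The vineyard must at least cover the quarry's forgone profit from cutting 5→4: 119 = 119.

£119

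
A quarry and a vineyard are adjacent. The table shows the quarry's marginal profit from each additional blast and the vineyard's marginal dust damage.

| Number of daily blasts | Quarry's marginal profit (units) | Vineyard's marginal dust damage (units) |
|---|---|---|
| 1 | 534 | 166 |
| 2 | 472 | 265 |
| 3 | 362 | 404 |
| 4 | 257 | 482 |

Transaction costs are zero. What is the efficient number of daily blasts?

2

Bargaining reaches the level where marginal profit last exceeds marginal dust damage.
That holds through level 2 (472 ≥ 265) but not at 3 (362 < 404).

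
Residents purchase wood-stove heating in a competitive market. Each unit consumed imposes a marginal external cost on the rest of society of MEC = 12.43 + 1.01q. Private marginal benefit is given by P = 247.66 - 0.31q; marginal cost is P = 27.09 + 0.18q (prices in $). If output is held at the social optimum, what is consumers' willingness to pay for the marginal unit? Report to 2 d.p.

P = $204.64

Social marginal benefit = demand − MEC = 235.23 - 1.32q.
Set SMB = MC: 235.23 - 1.32q = 27.09 + 0.18q → q* = 138.7600.
Consumer price on the demand curve at q*: 247.66 − 0.31×138.7600 = 204.6444.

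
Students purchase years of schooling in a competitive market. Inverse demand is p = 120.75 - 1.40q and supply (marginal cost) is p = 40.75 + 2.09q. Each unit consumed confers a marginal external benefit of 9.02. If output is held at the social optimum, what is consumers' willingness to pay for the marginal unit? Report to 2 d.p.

P = 85.04

Social marginal benefit = demand + MEB = 129.77 - 1.40q.
Set SMB = MC: 129.77 - 1.40q = 40.75 + 2.09q → q* = 25.5072.
Consumer price on the demand curve at q*: 120.75 − 1.40×25.5072 = 85.0399.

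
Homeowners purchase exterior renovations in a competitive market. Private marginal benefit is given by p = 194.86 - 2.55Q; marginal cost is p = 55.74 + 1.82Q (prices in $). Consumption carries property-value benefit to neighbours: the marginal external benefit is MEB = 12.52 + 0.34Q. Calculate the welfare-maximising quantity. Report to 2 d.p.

Social marginal benefit = demand + MEB = 207.38 - 2.21Q.
Set SMB = MC: 207.38 - 2.21Q = 55.74 + 1.82Q → Q* = 37.6278.

Q* = 37.63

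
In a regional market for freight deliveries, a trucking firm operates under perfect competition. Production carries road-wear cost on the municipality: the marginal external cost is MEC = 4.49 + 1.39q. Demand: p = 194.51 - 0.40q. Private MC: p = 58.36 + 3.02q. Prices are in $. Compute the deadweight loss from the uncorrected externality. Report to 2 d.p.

Market equilibrium (private): 58.36 + 3.02q = 194.51 - 0.40q → q_m = 39.8099.
Social marginal cost = private MC + MEC = 62.85 + 4.41q.
Set SMC = demand: 62.85 + 4.41q = 194.51 - 0.40q → q* = 27.3721.
Between q* and q_m the wedge SMC − demand runs linearly from 0 to MEC(q_m), so the loss is a triangle.
DWL = ½ × 12.4378 × 59.8258 = 372.0507.

DWL = $372.05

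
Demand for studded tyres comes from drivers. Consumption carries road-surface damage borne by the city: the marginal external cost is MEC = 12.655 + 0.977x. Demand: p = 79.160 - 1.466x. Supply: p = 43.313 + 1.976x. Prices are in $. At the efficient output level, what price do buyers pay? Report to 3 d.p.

Social marginal benefit = demand − MEC = 66.505 - 2.443x.
Set SMB = MC: 66.505 - 2.443x = 43.313 + 1.976x → x* = 5.2482.
Consumer price on the demand curve at x*: 79.160 − 1.466×5.2482 = 71.4661.

P = $71.466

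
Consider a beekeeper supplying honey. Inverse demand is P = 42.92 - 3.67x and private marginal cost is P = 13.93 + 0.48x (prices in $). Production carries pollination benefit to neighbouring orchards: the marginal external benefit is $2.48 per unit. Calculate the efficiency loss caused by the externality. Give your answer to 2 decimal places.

Market equilibrium (private): 13.93 + 0.48x = 42.92 - 3.67x → x_m = 6.9855.
Social marginal cost = private MC − MEB = 11.45 + 0.48x.
Set SMC = demand: 11.45 + 0.48x = 42.92 - 3.67x → x* = 7.5831.
Between x* and x_m the wedge demand − SMC runs linearly from 0 to MEB(x_m), so the loss is a triangle.
DWL = ½ × 0.5976 × 2.4800 = 0.7410.

DWL = $0.74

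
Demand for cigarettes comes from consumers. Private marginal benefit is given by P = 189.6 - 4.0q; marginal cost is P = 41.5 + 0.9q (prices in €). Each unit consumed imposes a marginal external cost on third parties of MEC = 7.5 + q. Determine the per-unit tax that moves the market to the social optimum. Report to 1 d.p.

Social marginal benefit = demand − MEC = 182.1 - 5.0q.
Set SMB = MC: 182.1 - 5.0q = 41.5 + 0.9q → q* = 23.8305.
The Pigouvian tax equals MEC at q*: 7.5 + 1.0×23.8305 = 31.3305.

tax = €31.3 per unit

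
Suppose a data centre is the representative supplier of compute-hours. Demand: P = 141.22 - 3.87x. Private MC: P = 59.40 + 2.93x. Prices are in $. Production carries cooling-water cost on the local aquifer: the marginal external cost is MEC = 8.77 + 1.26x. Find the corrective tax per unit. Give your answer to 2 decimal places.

Social marginal cost = private MC + MEC = 68.17 + 4.19x.
Set SMC = demand: 68.17 + 4.19x = 141.22 - 3.87x → x* = 9.0633.
The Pigouvian tax equals MEC at x*: 8.77 + 1.26×9.0633 = 20.1898.

tax = $20.19 per unit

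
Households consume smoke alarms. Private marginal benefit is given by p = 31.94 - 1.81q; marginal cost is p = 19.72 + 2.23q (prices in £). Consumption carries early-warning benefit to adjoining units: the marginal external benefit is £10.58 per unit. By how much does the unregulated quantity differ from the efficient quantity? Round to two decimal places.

Market equilibrium (private): 19.72 + 2.23q = 31.94 - 1.81q → q_m = 3.0248.
Social marginal benefit = demand + MEB = 42.52 - 1.81q.
Set SMB = MC: 42.52 - 1.81q = 19.72 + 2.23q → q* = 5.6436.
Gap = |3.0248 − 5.6436| = 2.6188.

2.62 units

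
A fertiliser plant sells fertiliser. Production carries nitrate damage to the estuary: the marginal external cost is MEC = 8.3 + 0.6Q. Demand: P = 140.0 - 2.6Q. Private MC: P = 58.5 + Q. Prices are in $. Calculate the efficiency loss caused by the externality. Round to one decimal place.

Market equilibrium (private): 58.5 + Q = 140.0 - 2.6Q → Q_m = 22.6389.
Social marginal cost = private MC + MEC = 66.8 + 1.6Q.
Set SMC = demand: 66.8 + 1.6Q = 140.0 - 2.6Q → Q* = 17.4286.
The loss is the area between SMC and demand from Q* to Q_m; with linear curves that's a triangle of height MEC(Q_m).
DWL = ½ × 5.2103 × 21.8833 = 57.0093.

DWL = $57.0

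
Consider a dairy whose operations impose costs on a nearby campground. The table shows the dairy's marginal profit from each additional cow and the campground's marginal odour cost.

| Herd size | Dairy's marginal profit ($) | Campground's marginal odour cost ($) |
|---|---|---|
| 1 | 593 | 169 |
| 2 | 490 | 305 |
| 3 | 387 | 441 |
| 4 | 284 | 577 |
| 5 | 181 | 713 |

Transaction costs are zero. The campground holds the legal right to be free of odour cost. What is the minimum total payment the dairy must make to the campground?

$474

Efficient level: marginal profit ≥ marginal odour cost through level 2, so k* = 2.
With the campground holding the right, the dairy must at least compensate total damage at k*: 169 + 305 = 474.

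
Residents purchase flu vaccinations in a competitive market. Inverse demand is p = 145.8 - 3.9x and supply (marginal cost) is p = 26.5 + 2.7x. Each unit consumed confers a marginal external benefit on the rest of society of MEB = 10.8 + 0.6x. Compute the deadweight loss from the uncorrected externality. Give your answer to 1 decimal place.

Market equilibrium (private): 26.5 + 2.7x = 145.8 - 3.9x → x_m = 18.0758.
Social marginal benefit = demand + MEB = 156.6 - 3.3x.
Set SMB = MC: 156.6 - 3.3x = 26.5 + 2.7x → x* = 21.6833.
Between x* and x_m the wedge SMB − MC runs linearly from 0 to MEB(x_m), so the loss is a triangle.
DWL = ½ × 3.6075 × 21.6455 = 39.0431.

DWL = 39.0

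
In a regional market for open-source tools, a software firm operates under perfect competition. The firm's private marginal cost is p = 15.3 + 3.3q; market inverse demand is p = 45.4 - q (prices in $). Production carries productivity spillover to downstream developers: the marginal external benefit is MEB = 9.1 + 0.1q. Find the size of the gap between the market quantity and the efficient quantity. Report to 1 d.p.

2.3 units

Market equilibrium (private): 15.3 + 3.3q = 45.4 - q → q_m = 7.0000.
Social marginal cost = private MC − MEB = 6.2 + 3.2q.
Set SMC = demand: 6.2 + 3.2q = 45.4 - q → q* = 9.3333.
Gap = |7.0000 − 9.3333| = 2.3333.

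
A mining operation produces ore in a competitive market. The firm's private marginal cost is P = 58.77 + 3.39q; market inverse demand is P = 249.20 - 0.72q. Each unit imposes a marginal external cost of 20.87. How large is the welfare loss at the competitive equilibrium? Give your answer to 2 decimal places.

DWL = 52.99

Market equilibrium (private): 58.77 + 3.39q = 249.20 - 0.72q → q_m = 46.3333.
Social marginal cost = private MC + MEC = 79.64 + 3.39q.
Set SMC = demand: 79.64 + 3.39q = 249.20 - 0.72q → q* = 41.2555.
The loss is the area between SMC and demand from q* to q_m; with linear curves that's a triangle of height MEC(q_m).
DWL = ½ × 5.0778 × 20.8700 = 52.9868.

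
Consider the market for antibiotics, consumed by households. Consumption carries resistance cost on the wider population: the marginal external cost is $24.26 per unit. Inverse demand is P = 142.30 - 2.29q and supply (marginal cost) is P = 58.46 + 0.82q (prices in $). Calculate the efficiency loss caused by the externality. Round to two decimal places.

DWL = $94.62

Market equilibrium (private): 58.46 + 0.82q = 142.30 - 2.29q → q_m = 26.9582.
Social marginal benefit = demand − MEC = 118.04 - 2.29q.
Set SMB = MC: 118.04 - 2.29q = 58.46 + 0.82q → q* = 19.1576.
Between q* and q_m the wedge MC − SMB runs linearly from 0 to MEC(q_m), so the loss is a triangle.
DWL = ½ × 7.8006 × 24.2600 = 94.6213.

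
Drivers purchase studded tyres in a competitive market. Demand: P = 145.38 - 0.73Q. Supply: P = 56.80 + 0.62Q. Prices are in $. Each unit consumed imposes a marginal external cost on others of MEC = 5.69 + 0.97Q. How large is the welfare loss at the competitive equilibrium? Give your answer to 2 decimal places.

DWL = $1036.11

Market equilibrium (private): 56.80 + 0.62Q = 145.38 - 0.73Q → Q_m = 65.6148.
Social marginal benefit = demand − MEC = 139.69 - 1.70Q.
Set SMB = MC: 139.69 - 1.70Q = 56.80 + 0.62Q → Q* = 35.7284.
Height of the DWL triangle at Q_m is MC(Q_m) − SMB(Q_m) = MEC(Q_m) = 69.3364.
DWL = ½ × 29.8864 × 69.3364 = 1036.1077.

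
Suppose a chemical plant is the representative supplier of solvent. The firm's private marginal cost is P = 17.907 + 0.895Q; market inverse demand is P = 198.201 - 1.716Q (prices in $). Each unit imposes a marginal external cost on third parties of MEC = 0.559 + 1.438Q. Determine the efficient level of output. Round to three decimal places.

Q* = 44.390

Social marginal cost = private MC + MEC = 18.466 + 2.333Q.
Set SMC = demand: 18.466 + 2.333Q = 198.201 - 1.716Q → Q* = 44.3900.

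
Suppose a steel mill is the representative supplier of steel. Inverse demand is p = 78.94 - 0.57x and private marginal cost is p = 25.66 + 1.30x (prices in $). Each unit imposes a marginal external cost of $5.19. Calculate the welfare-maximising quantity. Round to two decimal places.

Social marginal cost = private MC + MEC = 30.85 + 1.30x.
Set SMC = demand: 30.85 + 1.30x = 78.94 - 0.57x → x* = 25.7166.

x* = 25.72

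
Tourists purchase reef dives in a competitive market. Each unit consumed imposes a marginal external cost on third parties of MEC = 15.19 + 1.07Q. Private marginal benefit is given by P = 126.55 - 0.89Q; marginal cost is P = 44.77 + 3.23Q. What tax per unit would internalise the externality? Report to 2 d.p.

tax = 28.92 per unit

Social marginal benefit = demand − MEC = 111.36 - 1.96Q.
Set SMB = MC: 111.36 - 1.96Q = 44.77 + 3.23Q → Q* = 12.8304.
The Pigouvian tax equals MEC at Q*: 15.19 + 1.07×12.8304 = 28.9185.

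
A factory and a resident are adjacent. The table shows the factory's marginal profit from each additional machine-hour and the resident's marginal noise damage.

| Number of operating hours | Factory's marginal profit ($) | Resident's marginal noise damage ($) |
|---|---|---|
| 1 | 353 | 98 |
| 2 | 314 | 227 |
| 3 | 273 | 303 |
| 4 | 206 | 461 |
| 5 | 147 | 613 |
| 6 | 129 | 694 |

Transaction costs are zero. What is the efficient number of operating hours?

Bargaining reaches the level where marginal profit last exceeds marginal noise damage.
That holds through level 2 (314 ≥ 227) but not at 3 (273 < 303).

2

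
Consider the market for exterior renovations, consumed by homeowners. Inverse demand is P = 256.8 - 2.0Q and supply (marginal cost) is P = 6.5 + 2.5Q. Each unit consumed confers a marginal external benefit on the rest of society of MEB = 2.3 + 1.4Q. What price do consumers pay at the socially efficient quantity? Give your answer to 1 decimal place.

P = 93.8

Social marginal benefit = demand + MEB = 259.1 - 0.6Q.
Set SMB = MC: 259.1 - 0.6Q = 6.5 + 2.5Q → Q* = 81.4839.
Consumer price on the demand curve at Q*: 256.8 − 2.0×81.4839 = 93.8322.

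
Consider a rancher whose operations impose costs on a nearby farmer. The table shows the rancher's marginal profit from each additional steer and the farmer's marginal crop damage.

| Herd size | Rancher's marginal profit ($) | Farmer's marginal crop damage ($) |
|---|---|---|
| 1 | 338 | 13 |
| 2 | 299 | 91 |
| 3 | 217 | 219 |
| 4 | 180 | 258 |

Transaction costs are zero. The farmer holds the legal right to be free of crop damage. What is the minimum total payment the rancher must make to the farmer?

$104

Efficient level: marginal profit ≥ marginal crop damage through level 2, so k* = 2.
With the farmer holding the right, the rancher must at least compensate total damage at k*: 13 + 91 = 104.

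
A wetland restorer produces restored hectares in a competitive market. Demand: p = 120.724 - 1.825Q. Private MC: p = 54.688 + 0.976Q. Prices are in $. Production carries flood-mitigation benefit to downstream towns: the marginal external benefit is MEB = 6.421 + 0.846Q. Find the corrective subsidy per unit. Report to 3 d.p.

subsidy = $37.776 per unit

Social marginal cost = private MC − MEB = 48.267 + 0.130Q.
Set SMC = demand: 48.267 + 0.130Q = 120.724 - 1.825Q → Q* = 37.0624.
The Pigouvian subsidy equals MEB at Q*: 6.421 + 0.846×37.0624 = 37.7758.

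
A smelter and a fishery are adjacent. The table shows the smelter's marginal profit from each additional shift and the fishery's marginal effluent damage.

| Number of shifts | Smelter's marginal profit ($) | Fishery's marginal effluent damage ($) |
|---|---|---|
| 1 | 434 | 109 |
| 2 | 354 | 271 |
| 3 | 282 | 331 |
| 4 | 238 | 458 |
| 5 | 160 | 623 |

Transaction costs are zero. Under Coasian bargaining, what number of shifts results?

Bargaining reaches the level where marginal profit last exceeds marginal effluent damage.
That holds through level 2 (354 ≥ 271) but not at 3 (282 < 331).

2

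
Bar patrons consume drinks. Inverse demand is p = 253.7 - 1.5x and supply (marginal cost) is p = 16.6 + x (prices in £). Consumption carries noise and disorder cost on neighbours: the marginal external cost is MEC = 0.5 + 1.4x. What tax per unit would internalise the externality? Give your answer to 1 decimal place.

Social marginal benefit = demand − MEC = 253.2 - 2.9x.
Set SMB = MC: 253.2 - 2.9x = 16.6 + x → x* = 60.6667.
The Pigouvian tax equals MEC at x*: 0.5 + 1.4×60.6667 = 85.4334.

tax = £85.4 per unit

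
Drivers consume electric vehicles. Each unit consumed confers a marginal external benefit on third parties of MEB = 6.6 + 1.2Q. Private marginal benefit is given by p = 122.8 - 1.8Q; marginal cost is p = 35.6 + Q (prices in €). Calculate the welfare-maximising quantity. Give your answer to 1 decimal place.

Q* = 58.6

Social marginal benefit = demand + MEB = 129.4 - 0.6Q.
Set SMB = MC: 129.4 - 0.6Q = 35.6 + Q → Q* = 58.6250.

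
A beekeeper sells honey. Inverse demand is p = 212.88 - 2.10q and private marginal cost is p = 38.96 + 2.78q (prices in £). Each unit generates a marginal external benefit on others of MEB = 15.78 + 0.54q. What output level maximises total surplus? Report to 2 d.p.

Social marginal cost = private MC − MEB = 23.18 + 2.24q.
Set SMC = demand: 23.18 + 2.24q = 212.88 - 2.10q → q* = 43.7097.

q* = 43.71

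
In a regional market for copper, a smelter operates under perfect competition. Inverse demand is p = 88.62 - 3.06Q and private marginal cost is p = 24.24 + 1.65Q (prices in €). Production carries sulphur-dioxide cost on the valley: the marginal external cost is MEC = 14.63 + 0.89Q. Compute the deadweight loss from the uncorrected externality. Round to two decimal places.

Market equilibrium (private): 24.24 + 1.65Q = 88.62 - 3.06Q → Q_m = 13.6688.
Social marginal cost = private MC + MEC = 38.87 + 2.54Q.
Set SMC = demand: 38.87 + 2.54Q = 88.62 - 3.06Q → Q* = 8.8839.
Between Q* and Q_m the wedge SMC − demand runs linearly from 0 to MEC(Q_m), so the loss is a triangle.
DWL = ½ × 4.7849 × 26.7952 = 64.1062.

DWL = €64.11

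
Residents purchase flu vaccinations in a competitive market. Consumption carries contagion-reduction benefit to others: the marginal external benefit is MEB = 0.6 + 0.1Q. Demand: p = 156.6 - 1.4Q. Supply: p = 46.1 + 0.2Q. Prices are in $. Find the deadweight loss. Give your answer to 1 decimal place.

Market equilibrium (private): 46.1 + 0.2Q = 156.6 - 1.4Q → Q_m = 69.0625.
Social marginal benefit = demand + MEB = 157.2 - 1.3Q.
Set SMB = MC: 157.2 - 1.3Q = 46.1 + 0.2Q → Q* = 74.0667.
The welfare-loss triangle has base |Q_m − Q*| and height MEB(Q_m) (the vertical gap between SMB and MC is zero at Q* and MEB at Q_m).
DWL = ½ × 5.0042 × 7.5063 = 18.7815.

DWL = $18.8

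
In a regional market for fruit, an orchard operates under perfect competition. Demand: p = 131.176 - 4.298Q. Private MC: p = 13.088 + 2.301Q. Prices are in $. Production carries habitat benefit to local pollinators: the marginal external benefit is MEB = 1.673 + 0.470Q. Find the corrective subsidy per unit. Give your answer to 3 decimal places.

subsidy = $10.857 per unit

Social marginal cost = private MC − MEB = 11.415 + 1.831Q.
Set SMC = demand: 11.415 + 1.831Q = 131.176 - 4.298Q → Q* = 19.5401.
The Pigouvian subsidy equals MEB at Q*: 1.673 + 0.470×19.5401 = 10.8568.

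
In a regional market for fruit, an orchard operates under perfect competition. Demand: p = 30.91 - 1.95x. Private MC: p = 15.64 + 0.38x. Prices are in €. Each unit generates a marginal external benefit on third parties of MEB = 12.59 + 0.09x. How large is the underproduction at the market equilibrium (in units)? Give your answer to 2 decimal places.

5.88 units

Market equilibrium (private): 15.64 + 0.38x = 30.91 - 1.95x → x_m = 6.5536.
Social marginal cost = private MC − MEB = 3.05 + 0.29x.
Set SMC = demand: 3.05 + 0.29x = 30.91 - 1.95x → x* = 12.4375.
Gap = |6.5536 − 12.4375| = 5.8839.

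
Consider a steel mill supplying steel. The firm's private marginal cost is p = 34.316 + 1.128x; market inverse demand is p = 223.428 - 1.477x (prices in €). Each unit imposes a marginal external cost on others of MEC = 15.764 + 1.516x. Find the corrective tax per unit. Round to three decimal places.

Social marginal cost = private MC + MEC = 50.080 + 2.644x.
Set SMC = demand: 50.080 + 2.644x = 223.428 - 1.477x → x* = 42.0645.
The Pigouvian tax equals MEC at x*: 15.764 + 1.516×42.0645 = 79.5338.

tax = €79.534 per unit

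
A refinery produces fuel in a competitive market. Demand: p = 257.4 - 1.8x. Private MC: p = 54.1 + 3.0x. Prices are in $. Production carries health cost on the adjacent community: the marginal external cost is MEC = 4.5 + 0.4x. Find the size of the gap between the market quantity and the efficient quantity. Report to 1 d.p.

4.1 units

Market equilibrium (private): 54.1 + 3.0x = 257.4 - 1.8x → x_m = 42.3542.
Social marginal cost = private MC + MEC = 58.6 + 3.4x.
Set SMC = demand: 58.6 + 3.4x = 257.4 - 1.8x → x* = 38.2308.
Gap = |42.3542 − 38.2308| = 4.1234.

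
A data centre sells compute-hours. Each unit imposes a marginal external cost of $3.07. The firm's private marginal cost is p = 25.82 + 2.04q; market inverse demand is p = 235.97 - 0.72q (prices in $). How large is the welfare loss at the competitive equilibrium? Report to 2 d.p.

Market equilibrium (private): 25.82 + 2.04q = 235.97 - 0.72q → q_m = 76.1413.
Social marginal cost = private MC + MEC = 28.89 + 2.04q.
Set SMC = demand: 28.89 + 2.04q = 235.97 - 0.72q → q* = 75.0290.
Between q* and q_m the wedge SMC − demand runs linearly from 0 to MEC(q_m), so the loss is a triangle.
DWL = ½ × 1.1123 × 3.0700 = 1.7074.

DWL = $1.71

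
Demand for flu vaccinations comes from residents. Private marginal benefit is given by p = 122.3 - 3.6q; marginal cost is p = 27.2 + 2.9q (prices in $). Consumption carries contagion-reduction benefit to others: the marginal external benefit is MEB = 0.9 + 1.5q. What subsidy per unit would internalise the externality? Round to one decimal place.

subsidy = $29.7 per unit

Social marginal benefit = demand + MEB = 123.2 - 2.1q.
Set SMB = MC: 123.2 - 2.1q = 27.2 + 2.9q → q* = 19.2000.
The Pigouvian subsidy equals MEB at q*: 0.9 + 1.5×19.2000 = 29.7000.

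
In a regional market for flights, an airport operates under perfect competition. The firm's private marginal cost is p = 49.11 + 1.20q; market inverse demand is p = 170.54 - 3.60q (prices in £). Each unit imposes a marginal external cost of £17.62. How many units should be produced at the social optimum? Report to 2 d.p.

Social marginal cost = private MC + MEC = 66.73 + 1.20q.
Set SMC = demand: 66.73 + 1.20q = 170.54 - 3.60q → q* = 21.6271.

q* = 21.63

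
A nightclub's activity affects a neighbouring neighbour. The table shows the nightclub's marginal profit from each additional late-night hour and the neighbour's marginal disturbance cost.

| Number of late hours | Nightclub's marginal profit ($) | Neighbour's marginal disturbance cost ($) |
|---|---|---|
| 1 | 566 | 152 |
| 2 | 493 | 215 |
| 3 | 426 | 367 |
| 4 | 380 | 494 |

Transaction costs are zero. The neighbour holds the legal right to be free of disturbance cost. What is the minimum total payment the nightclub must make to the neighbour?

Efficient level: marginal profit ≥ marginal disturbance cost through level 3, so k* = 3.
With the neighbour holding the right, the nightclub must at least compensate total damage at k*: 152 + 215 + 367 = 734.

$734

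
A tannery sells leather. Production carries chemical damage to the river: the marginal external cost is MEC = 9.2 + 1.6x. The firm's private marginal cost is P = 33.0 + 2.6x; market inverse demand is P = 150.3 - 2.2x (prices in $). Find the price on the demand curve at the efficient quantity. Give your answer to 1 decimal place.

P = $113.1

Social marginal cost = private MC + MEC = 42.2 + 4.2x.
Set SMC = demand: 42.2 + 4.2x = 150.3 - 2.2x → x* = 16.8906.
Consumer price on the demand curve at x*: 150.3 − 2.2×16.8906 = 113.1407.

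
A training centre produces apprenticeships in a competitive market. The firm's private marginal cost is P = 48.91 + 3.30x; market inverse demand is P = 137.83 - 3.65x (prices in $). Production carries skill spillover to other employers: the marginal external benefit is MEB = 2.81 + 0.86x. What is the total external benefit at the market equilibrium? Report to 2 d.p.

Market equilibrium (private): 48.91 + 3.30x = 137.83 - 3.65x → x_m = 12.7942.
Total external benefit = ∫₀^{x_m} (2.81 + 0.86x) dx = 2.81×12.7942 + ½×0.86×12.7942² = 106.3391.

$106.34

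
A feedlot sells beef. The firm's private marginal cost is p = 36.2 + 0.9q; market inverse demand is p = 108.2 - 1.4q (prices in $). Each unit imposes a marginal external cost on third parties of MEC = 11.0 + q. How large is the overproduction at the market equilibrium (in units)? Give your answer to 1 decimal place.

Market equilibrium (private): 36.2 + 0.9q = 108.2 - 1.4q → q_m = 31.3043.
Social marginal cost = private MC + MEC = 47.2 + 1.9q.
Set SMC = demand: 47.2 + 1.9q = 108.2 - 1.4q → q* = 18.4848.
Gap = |31.3043 − 18.4848| = 12.8195.

12.8 units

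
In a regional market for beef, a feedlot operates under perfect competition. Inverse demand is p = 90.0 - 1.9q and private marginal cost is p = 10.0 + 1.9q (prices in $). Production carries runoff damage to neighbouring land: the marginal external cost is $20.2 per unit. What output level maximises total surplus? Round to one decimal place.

q* = 15.7

Social marginal cost = private MC + MEC = 30.2 + 1.9q.
Set SMC = demand: 30.2 + 1.9q = 90.0 - 1.9q → q* = 15.7368.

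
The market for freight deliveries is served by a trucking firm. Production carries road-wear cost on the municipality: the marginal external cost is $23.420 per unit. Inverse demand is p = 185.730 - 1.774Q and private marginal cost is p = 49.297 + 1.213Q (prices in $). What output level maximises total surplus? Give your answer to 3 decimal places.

Social marginal cost = private MC + MEC = 72.717 + 1.213Q.
Set SMC = demand: 72.717 + 1.213Q = 185.730 - 1.774Q → Q* = 37.8350.

Q* = 37.835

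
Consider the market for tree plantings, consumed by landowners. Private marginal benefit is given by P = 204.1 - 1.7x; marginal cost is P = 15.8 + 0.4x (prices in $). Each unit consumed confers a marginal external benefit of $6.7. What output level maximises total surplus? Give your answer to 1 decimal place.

x* = 92.9

Social marginal benefit = demand + MEB = 210.8 - 1.7x.
Set SMB = MC: 210.8 - 1.7x = 15.8 + 0.4x → x* = 92.8571.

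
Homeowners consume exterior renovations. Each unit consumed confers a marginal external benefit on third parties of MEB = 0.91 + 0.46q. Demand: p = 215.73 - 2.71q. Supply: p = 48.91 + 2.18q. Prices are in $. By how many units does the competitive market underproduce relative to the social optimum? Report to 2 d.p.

Market equilibrium (private): 48.91 + 2.18q = 215.73 - 2.71q → q_m = 34.1145.
Social marginal benefit = demand + MEB = 216.64 - 2.25q.
Set SMB = MC: 216.64 - 2.25q = 48.91 + 2.18q → q* = 37.8623.
Gap = |34.1145 − 37.8623| = 3.7478.

3.75 units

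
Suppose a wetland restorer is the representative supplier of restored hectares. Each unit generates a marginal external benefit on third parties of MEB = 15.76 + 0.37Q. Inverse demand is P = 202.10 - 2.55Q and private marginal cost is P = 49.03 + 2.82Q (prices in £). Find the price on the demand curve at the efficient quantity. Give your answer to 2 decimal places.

P = £116.00

Social marginal cost = private MC − MEB = 33.27 + 2.45Q.
Set SMC = demand: 33.27 + 2.45Q = 202.10 - 2.55Q → Q* = 33.7660.
Consumer price on the demand curve at Q*: 202.10 − 2.55×33.7660 = 115.9967.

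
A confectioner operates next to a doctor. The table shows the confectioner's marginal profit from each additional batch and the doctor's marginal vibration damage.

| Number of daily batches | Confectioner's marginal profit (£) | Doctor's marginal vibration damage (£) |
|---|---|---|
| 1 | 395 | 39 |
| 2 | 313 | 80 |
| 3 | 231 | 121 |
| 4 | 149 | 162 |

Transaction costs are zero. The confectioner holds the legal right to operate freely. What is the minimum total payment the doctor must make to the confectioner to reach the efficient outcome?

£149

Left alone the confectioner would choose level 4 (marginal profit stays positive).
Efficient level: k* = 3 (marginal profit ≥ marginal vibration damage through 3).
The doctor must at least cover the confectioner's forgone profit from cutting 4→3: 149 = 149.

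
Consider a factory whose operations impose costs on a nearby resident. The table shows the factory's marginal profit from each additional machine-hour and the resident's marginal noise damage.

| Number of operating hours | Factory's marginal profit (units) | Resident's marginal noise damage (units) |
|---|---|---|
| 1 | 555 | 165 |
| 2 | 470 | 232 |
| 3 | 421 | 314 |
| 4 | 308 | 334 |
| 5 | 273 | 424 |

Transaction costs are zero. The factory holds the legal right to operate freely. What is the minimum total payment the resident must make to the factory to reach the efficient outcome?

581

Left alone the factory would choose level 5 (marginal profit stays positive).
Efficient level: k* = 3 (marginal profit ≥ marginal noise damage through 3).
The resident must at least cover the factory's forgone profit from cutting 5→3: 308 + 273 = 581.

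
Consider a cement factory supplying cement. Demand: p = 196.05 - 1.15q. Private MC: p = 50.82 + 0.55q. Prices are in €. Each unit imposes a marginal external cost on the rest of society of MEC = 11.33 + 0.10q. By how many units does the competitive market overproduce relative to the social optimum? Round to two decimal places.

Market equilibrium (private): 50.82 + 0.55q = 196.05 - 1.15q → q_m = 85.4294.
Social marginal cost = private MC + MEC = 62.15 + 0.65q.
Set SMC = demand: 62.15 + 0.65q = 196.05 - 1.15q → q* = 74.3889.
Gap = |85.4294 − 74.3889| = 11.0405.

11.04 units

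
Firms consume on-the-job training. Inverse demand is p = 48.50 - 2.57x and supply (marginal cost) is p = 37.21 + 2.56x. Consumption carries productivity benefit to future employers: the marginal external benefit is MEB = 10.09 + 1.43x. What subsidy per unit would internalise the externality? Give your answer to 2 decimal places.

subsidy = 18.35 per unit

Social marginal benefit = demand + MEB = 58.59 - 1.14x.
Set SMB = MC: 58.59 - 1.14x = 37.21 + 2.56x → x* = 5.7784.
The Pigouvian subsidy equals MEB at x*: 10.09 + 1.43×5.7784 = 18.3531.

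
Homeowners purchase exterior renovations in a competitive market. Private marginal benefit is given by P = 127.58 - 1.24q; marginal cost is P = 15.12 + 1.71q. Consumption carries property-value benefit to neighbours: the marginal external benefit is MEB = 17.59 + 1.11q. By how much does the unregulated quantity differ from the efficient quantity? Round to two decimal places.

Market equilibrium (private): 15.12 + 1.71q = 127.58 - 1.24q → q_m = 38.1220.
Social marginal benefit = demand + MEB = 145.17 - 0.13q.
Set SMB = MC: 145.17 - 0.13q = 15.12 + 1.71q → q* = 70.6793.
Gap = |38.1220 − 70.6793| = 32.5573.

32.56 units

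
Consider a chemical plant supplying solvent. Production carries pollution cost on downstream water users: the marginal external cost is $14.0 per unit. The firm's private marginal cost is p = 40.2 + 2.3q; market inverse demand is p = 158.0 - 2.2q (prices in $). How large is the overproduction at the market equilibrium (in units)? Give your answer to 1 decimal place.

Market equilibrium (private): 40.2 + 2.3q = 158.0 - 2.2q → q_m = 26.1778.
Social marginal cost = private MC + MEC = 54.2 + 2.3q.
Set SMC = demand: 54.2 + 2.3q = 158.0 - 2.2q → q* = 23.0667.
Gap = |26.1778 − 23.0667| = 3.1111.

3.1 units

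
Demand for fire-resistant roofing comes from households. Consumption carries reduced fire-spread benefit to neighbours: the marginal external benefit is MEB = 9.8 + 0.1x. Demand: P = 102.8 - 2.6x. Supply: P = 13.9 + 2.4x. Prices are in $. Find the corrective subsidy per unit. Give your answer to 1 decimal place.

Social marginal benefit = demand + MEB = 112.6 - 2.5x.
Set SMB = MC: 112.6 - 2.5x = 13.9 + 2.4x → x* = 20.1429.
The Pigouvian subsidy equals MEB at x*: 9.8 + 0.1×20.1429 = 11.8143.

subsidy = $11.8 per unit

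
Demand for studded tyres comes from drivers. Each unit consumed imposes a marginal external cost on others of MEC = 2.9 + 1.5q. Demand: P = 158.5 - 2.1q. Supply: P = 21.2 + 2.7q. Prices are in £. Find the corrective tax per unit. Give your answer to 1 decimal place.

tax = £34.9 per unit

Social marginal benefit = demand − MEC = 155.6 - 3.6q.
Set SMB = MC: 155.6 - 3.6q = 21.2 + 2.7q → q* = 21.3333.
The Pigouvian tax equals MEC at q*: 2.9 + 1.5×21.3333 = 34.9000.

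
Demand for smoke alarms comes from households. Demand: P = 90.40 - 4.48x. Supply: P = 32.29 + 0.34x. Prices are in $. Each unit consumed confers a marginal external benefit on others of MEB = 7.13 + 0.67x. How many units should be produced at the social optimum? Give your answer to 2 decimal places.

Social marginal benefit = demand + MEB = 97.53 - 3.81x.
Set SMB = MC: 97.53 - 3.81x = 32.29 + 0.34x → x* = 15.7205.

x* = 15.72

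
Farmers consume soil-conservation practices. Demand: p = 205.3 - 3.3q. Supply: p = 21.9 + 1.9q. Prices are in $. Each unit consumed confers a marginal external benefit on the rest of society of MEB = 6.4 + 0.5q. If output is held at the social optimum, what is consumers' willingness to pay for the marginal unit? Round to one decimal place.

P = $72.0

Social marginal benefit = demand + MEB = 211.7 - 2.8q.
Set SMB = MC: 211.7 - 2.8q = 21.9 + 1.9q → q* = 40.3830.
Consumer price on the demand curve at q*: 205.3 − 3.3×40.3830 = 72.0361.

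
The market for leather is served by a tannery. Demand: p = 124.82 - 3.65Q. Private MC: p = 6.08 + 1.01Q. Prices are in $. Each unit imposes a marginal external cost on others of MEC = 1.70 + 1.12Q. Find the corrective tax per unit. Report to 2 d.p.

Social marginal cost = private MC + MEC = 7.78 + 2.13Q.
Set SMC = demand: 7.78 + 2.13Q = 124.82 - 3.65Q → Q* = 20.2491.
The Pigouvian tax equals MEC at Q*: 1.70 + 1.12×20.2491 = 24.3790.

tax = $24.38 per unit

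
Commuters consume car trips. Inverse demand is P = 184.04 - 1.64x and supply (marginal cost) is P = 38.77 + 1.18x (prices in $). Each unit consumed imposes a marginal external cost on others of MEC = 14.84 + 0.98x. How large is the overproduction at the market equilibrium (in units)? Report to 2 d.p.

17.19 units

Market equilibrium (private): 38.77 + 1.18x = 184.04 - 1.64x → x_m = 51.5142.
Social marginal benefit = demand − MEC = 169.20 - 2.62x.
Set SMB = MC: 169.20 - 2.62x = 38.77 + 1.18x → x* = 34.3237.
Gap = |51.5142 − 34.3237| = 17.1905.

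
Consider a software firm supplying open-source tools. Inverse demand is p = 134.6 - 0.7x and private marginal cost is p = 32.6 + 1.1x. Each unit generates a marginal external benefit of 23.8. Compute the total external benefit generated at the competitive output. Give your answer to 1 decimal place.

1348.7

Market equilibrium (private): 32.6 + 1.1x = 134.6 - 0.7x → x_m = 56.6667.
Total external benefit = MEB × x_m = 23.8 × 56.6667 = 1348.6675.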